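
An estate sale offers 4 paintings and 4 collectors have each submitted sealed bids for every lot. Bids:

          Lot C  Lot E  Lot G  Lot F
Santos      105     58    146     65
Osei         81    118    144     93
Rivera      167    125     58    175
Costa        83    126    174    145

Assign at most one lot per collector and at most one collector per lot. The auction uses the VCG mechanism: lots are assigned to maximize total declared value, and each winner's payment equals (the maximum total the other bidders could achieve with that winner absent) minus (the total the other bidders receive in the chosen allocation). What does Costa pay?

Efficient allocation: Santos→Lot G ($146), Osei→Lot E ($118), Rivera→Lot C ($167), Costa→Lot F ($145); total welfare W = $576.
Costa receives Lot F at value $145, so the others get W − 145 = $431.
Without Costa: best allocation of the remaining 3 bidders over all 4 lots is Santos→Lot G ($146), Osei→Lot E ($118), Rivera→Lot F ($175), total $439.
VCG payment = (others' best without Costa) − (others' welfare with Costa) = 439 − 431 = $8.

Costa pays $8.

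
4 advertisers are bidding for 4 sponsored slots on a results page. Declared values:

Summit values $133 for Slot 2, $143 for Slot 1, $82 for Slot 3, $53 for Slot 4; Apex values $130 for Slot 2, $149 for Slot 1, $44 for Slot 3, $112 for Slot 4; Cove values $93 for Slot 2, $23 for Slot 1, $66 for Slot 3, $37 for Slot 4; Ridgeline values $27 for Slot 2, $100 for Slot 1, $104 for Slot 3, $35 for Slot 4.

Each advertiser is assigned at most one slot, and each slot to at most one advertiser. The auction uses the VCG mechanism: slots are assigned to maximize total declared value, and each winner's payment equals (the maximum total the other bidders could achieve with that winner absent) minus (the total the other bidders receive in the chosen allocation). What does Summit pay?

Efficient allocation: Summit→Slot 1 ($143), Apex→Slot 4 ($112), Cove→Slot 2 ($93), Ridgeline→Slot 3 ($104); total welfare W = $452.
Summit receives Slot 1 at value $143, so the others get W − 143 = $309.
Without Summit: best allocation of the remaining 3 bidders over all 4 slots is Apex→Slot 1 ($149), Cove→Slot 2 ($93), Ridgeline→Slot 3 ($104), total $346.
VCG payment = (others' best without Summit) − (others' welfare with Summit) = 346 − 309 = $37.

Summit pays $37.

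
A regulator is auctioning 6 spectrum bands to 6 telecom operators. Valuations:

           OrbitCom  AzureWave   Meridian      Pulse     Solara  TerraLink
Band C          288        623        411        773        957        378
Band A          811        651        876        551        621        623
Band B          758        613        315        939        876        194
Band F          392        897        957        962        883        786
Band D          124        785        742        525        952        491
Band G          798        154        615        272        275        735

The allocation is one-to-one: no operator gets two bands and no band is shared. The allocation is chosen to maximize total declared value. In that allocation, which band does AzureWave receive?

Optimal: OrbitCom→Band A ($811M), AzureWave→Band D ($785M), Meridian→Band F ($957M), Pulse→Band B ($939M), Solara→Band C ($957M), TerraLink→Band G ($735M) — total 811+785+957+939+957+735 = $5184M.
Next-best assignment: OrbitCom→Band G, AzureWave→Band D, Meridian→Band A, Pulse→Band B, Solara→Band C, TerraLink→Band F = $5141M.
AzureWave's own top band is Band F ($897M), but forcing AzureWave→Band F and reassigning the rest optimally gives only $5081M — worse by 103.

AzureWave receives Band D.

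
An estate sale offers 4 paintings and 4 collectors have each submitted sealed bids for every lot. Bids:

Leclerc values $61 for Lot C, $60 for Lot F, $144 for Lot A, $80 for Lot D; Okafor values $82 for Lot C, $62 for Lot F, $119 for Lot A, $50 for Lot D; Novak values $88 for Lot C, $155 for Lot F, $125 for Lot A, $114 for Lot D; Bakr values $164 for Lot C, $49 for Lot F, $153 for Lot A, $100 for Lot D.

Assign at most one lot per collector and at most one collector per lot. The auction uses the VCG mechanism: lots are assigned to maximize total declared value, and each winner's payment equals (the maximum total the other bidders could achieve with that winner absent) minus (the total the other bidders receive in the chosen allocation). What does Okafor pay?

Efficient allocation: Leclerc→Lot D ($80), Okafor→Lot A ($119), Novak→Lot F ($155), Bakr→Lot C ($164); total welfare W = $518.
Okafor receives Lot A at value $119, so the others get W − 119 = $399.
Without Okafor: best allocation of the remaining 3 bidders over all 4 lots is Leclerc→Lot A ($144), Novak→Lot F ($155), Bakr→Lot C ($164), total $463.
VCG payment = (others' best without Okafor) − (others' welfare with Okafor) = 463 − 399 = $64.

Okafor pays $64.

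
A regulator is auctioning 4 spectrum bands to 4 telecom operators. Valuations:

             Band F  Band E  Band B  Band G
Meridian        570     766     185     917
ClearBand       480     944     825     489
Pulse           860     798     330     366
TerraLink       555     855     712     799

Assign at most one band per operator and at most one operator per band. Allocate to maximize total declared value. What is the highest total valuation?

Maximum total: $3457M

Optimal: Meridian→Band G ($917M), ClearBand→Band B ($825M), Pulse→Band F ($860M), TerraLink→Band E ($855M) — total 917+825+860+855 = $3457M.
Column-greedy (each band in turn goes to its best remaining operator) gives $3433M, worse by 24.
Checked against all permutations: $3457M is optimal.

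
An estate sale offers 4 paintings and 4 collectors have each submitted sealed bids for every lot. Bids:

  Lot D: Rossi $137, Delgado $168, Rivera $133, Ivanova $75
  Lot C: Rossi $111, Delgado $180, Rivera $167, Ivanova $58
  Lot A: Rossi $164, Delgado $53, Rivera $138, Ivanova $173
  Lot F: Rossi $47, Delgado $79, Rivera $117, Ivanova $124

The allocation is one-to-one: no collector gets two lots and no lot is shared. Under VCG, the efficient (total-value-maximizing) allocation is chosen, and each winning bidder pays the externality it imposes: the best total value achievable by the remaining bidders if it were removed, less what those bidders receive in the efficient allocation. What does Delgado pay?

Delgado pays $22.

Efficient allocation: Rossi→Lot A ($164), Delgado→Lot D ($168), Rivera→Lot C ($167), Ivanova→Lot F ($124); total welfare W = $623.
Delgado receives Lot D at value $168, so the others get W − 168 = $455.
Without Delgado: best allocation of the remaining 3 bidders over all 4 lots is Rossi→Lot D ($137), Rivera→Lot C ($167), Ivanova→Lot A ($173), total $477.
VCG payment = (others' best without Delgado) − (others' welfare with Delgado) = 477 − 455 = $22.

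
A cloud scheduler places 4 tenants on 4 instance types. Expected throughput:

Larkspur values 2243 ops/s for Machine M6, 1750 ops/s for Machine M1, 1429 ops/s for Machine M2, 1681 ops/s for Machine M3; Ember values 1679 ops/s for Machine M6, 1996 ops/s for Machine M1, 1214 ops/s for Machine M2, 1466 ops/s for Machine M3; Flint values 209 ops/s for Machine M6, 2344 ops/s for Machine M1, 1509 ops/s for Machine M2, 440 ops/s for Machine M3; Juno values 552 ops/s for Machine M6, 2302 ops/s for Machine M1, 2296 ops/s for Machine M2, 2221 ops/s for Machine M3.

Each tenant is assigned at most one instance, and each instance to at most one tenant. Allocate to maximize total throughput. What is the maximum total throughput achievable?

Max total: 8349 ops/s

This is the linear assignment problem.
Optimal: Larkspur→Machine M6 (2243 ops/s), Ember→Machine M3 (1466 ops/s), Flint→Machine M1 (2344 ops/s), Juno→Machine M2 (2296 ops/s) — total 2243+1466+2344+2296 = 8349 ops/s.
Row-greedy (each tenant in turn takes its best remaining instance) gives 7969 ops/s, worse by 380.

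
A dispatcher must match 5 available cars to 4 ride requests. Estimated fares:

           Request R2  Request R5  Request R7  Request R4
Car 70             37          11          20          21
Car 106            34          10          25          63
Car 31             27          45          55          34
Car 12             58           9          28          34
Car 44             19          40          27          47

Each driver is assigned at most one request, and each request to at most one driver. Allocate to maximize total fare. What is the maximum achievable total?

Optimal: Car 12→Request R2 ($58), Car 44→Request R5 ($40), Car 31→Request R7 ($55), Car 106→Request R4 ($63) — total 58+40+55+63 = $216.
Row-greedy (each driver in turn takes its best remaining request) gives $164, worse by 52.
Next-best assignment: Car 70→Request R2, Car 44→Request R5, Car 31→Request R7, Car 106→Request R4 = $195.
Swapping Car 12↔Car 31 (Car 12→Request R7 $28, Car 31→Request R2 $27) loses 58.

Max total: $216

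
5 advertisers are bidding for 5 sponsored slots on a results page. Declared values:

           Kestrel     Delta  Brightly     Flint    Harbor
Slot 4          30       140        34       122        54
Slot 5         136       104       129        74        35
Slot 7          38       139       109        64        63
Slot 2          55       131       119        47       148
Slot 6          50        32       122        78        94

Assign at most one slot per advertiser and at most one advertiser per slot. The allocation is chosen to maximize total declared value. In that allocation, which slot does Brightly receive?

Optimal: Kestrel→Slot 5 ($136), Delta→Slot 7 ($139), Brightly→Slot 6 ($122), Flint→Slot 4 ($122), Harbor→Slot 2 ($148) — total 136+139+122+122+148 = $667.
Column-greedy (each slot in turn goes to its best remaining advertiser) gives $611, worse by 56.
Next-best assignment: Kestrel→Slot 5, Delta→Slot 4, Brightly→Slot 7, Flint→Slot 6, Harbor→Slot 2 = $611.
Every other assignment is strictly worse.
Brightly's own top slot is Slot 5 ($129), but forcing Brightly→Slot 5 and reassigning the rest optimally gives only $588 — worse by 79.

Brightly receives Slot 6.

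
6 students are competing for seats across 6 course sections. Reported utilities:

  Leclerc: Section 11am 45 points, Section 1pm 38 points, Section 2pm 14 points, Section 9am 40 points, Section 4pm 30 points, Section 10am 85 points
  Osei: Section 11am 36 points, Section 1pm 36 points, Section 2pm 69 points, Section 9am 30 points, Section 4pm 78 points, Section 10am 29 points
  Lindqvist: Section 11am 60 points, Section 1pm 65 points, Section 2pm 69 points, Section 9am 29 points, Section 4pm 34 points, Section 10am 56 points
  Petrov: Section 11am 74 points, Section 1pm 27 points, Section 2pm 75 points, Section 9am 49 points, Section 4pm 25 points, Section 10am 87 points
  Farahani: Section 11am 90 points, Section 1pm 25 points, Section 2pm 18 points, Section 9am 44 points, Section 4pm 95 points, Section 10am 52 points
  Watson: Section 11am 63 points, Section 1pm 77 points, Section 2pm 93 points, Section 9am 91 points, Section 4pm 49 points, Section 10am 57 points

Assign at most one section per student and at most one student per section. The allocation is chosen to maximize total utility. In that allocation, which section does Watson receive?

Optimal: Leclerc→Section 10am (85 points), Osei→Section 4pm (78 points), Lindqvist→Section 1pm (65 points), Petrov→Section 2pm (75 points), Farahani→Section 11am (90 points), Watson→Section 9am (91 points) — total 85+78+65+75+90+91 = 484 points.
Column-greedy (each section in turn goes to its best remaining student) gives 416 points, worse by 68.
No other one-to-one assignment exceeds 484 points.
Watson's own top section is Section 2pm (93 points), but forcing Watson→Section 2pm and reassigning the rest optimally gives only 460 points — worse by 24.

Watson receives Section 9am.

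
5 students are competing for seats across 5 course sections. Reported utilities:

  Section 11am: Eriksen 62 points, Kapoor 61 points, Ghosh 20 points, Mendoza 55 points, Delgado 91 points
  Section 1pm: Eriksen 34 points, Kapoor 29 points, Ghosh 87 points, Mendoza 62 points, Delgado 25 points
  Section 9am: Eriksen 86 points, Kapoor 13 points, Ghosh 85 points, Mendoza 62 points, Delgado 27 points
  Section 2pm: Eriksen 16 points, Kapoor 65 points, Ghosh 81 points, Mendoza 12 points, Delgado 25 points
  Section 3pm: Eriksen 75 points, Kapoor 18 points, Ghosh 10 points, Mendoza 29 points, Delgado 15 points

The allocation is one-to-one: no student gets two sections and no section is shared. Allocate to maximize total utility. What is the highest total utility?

This is a one-to-one assignment (maximum-weight bipartite matching).
Optimal: Eriksen→Section 3pm (75 points), Kapoor→Section 2pm (65 points), Ghosh→Section 1pm (87 points), Mendoza→Section 9am (62 points), Delgado→Section 11am (91 points) — total 75+65+87+62+91 = 380 points.
Max-entry greedy (repeatedly take the single best remaining cell) gives 358 points, worse by 22.
Every other assignment is strictly worse.

Max total: 380 points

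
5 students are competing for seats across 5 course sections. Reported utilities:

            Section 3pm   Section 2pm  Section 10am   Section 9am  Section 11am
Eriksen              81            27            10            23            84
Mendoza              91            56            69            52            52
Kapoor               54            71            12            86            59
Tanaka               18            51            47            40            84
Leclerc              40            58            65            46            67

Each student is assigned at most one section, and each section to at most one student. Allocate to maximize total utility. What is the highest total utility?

Maximum total: 378 points

This is the linear assignment problem.
Optimal: Eriksen→Section 3pm (81 points), Mendoza→Section 10am (69 points), Kapoor→Section 9am (86 points), Tanaka→Section 11am (84 points), Leclerc→Section 2pm (58 points) — total 81+69+86+84+58 = 378 points.
Max-entry greedy (repeatedly take the single best remaining cell) gives 377 points, worse by 1.
Swapping Mendoza↔Kapoor (Mendoza→Section 9am 52 points, Kapoor→Section 10am 12 points) loses 91.
Checked against all permutations: 378 points is optimal.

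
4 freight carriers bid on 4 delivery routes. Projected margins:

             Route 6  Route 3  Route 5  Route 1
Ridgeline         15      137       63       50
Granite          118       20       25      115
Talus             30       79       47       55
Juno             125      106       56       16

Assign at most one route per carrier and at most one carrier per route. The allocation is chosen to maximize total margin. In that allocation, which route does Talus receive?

Talus receives Route 5.

Optimal: Ridgeline→Route 3 ($137k), Granite→Route 1 ($115k), Talus→Route 5 ($47k), Juno→Route 6 ($125k) — total 137+115+47+125 = $424k.
Row-greedy (each carrier in turn takes its best remaining route) gives $366k, worse by 58.
Swapping Juno↔Talus (Juno→Route 5 $56k, Talus→Route 6 $30k) loses 86.
Every other assignment is strictly worse.
Talus's own top route is Route 3 ($79k), but forcing Talus→Route 3 and reassigning the rest optimally gives only $382k — worse by 42.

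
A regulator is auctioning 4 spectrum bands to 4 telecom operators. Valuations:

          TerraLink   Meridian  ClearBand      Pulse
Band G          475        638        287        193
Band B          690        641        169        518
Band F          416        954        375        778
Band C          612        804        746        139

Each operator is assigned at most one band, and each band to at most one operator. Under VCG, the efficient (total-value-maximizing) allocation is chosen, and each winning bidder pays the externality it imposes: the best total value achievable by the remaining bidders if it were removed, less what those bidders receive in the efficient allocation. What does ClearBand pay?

ClearBand pays $166M.

Efficient allocation: TerraLink→Band B ($690M), Meridian→Band G ($638M), ClearBand→Band C ($746M), Pulse→Band F ($778M); total welfare W = $2852M.
ClearBand receives Band C at value $746M, so the others get W − 746 = $2106M.
Without ClearBand: best allocation of the remaining 3 bidders over all 4 bands is TerraLink→Band B ($690M), Meridian→Band C ($804M), Pulse→Band F ($778M), total $2272M.
VCG payment = (others' best without ClearBand) − (others' welfare with ClearBand) = 2272 − 2106 = $166M.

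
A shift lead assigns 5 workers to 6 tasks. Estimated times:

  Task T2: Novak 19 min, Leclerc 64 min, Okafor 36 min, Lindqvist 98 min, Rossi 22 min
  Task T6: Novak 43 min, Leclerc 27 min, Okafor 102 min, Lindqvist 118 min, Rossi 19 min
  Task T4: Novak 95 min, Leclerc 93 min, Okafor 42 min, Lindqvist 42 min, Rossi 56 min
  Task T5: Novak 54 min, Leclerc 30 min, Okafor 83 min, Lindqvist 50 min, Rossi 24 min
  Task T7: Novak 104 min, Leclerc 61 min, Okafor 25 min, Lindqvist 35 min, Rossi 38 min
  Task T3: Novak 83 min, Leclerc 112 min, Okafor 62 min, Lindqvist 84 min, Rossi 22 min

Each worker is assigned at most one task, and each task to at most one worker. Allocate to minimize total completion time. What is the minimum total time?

Optimal: Novak→Task T2 (19 min), Leclerc→Task T6 (27 min), Okafor→Task T7 (25 min), Lindqvist→Task T4 (42 min), Rossi→Task T3 (22 min) — total 19+27+25+42+22 = 135 min.
Column-greedy (each task in turn goes to its cheapest remaining worker) gives 145 min, worse by 10.
Swapping Lindqvist↔Okafor (Lindqvist→Task T7 35 min, Okafor→Task T4 42 min) adds 10.
Checked against all permutations: 135 min is optimal.

Min total: 135 min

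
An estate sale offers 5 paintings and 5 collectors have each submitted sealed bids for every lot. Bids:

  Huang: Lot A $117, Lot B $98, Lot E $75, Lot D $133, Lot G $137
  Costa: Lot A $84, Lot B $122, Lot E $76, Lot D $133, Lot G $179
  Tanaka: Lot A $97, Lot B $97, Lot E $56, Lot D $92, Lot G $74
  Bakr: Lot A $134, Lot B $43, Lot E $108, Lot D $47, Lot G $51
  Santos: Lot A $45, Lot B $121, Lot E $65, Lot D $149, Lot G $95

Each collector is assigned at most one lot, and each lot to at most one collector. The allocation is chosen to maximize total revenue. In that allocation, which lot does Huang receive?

Huang receives Lot A.

This is a one-to-one assignment (maximum-weight bipartite matching).
Optimal: Huang→Lot A ($117), Costa→Lot G ($179), Tanaka→Lot B ($97), Bakr→Lot E ($108), Santos→Lot D ($149) — total 117+179+97+108+149 = $650.
Max-entry greedy (repeatedly take the single best remaining cell) gives $616, worse by 34.
Next-best assignment: Huang→Lot D, Costa→Lot G, Tanaka→Lot A, Bakr→Lot E, Santos→Lot B = $638.
Swapping Costa↔Santos (Costa→Lot D $133, Santos→Lot G $95) loses 100.
Checked against all permutations: $650 is optimal.
Huang's own top lot is Lot G ($137), but forcing Huang→Lot G and reassigning the rest optimally gives only $613 — worse by 37.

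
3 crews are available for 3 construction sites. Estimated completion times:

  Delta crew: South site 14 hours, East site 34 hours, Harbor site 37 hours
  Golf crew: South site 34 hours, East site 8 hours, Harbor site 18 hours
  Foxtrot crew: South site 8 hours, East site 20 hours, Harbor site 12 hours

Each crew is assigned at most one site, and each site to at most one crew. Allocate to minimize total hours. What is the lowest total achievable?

Minimum total: 34 hours

Optimal: Delta crew→South site (14 hours), Golf crew→East site (8 hours), Foxtrot crew→Harbor site (12 hours) — total 14+8+12 = 34 hours.
Swapping Golf crew↔Delta crew (Golf crew→South site 34 hours, Delta crew→East site 34 hours) adds 46.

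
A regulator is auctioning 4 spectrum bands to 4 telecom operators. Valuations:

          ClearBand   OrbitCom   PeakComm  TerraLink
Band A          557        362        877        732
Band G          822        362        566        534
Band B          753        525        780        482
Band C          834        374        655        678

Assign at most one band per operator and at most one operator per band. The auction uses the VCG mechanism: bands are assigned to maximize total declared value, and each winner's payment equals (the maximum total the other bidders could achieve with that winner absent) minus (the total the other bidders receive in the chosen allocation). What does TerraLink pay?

TerraLink pays $12M.

Efficient allocation: ClearBand→Band G ($822M), OrbitCom→Band B ($525M), PeakComm→Band A ($877M), TerraLink→Band C ($678M); total welfare W = $2902M.
TerraLink receives Band C at value $678M, so the others get W − 678 = $2224M.
Without TerraLink: best allocation of the remaining 3 bidders over all 4 bands is ClearBand→Band C ($834M), OrbitCom→Band B ($525M), PeakComm→Band A ($877M), total $2236M.
VCG payment = (others' best without TerraLink) − (others' welfare with TerraLink) = 2236 − 2224 = $12M.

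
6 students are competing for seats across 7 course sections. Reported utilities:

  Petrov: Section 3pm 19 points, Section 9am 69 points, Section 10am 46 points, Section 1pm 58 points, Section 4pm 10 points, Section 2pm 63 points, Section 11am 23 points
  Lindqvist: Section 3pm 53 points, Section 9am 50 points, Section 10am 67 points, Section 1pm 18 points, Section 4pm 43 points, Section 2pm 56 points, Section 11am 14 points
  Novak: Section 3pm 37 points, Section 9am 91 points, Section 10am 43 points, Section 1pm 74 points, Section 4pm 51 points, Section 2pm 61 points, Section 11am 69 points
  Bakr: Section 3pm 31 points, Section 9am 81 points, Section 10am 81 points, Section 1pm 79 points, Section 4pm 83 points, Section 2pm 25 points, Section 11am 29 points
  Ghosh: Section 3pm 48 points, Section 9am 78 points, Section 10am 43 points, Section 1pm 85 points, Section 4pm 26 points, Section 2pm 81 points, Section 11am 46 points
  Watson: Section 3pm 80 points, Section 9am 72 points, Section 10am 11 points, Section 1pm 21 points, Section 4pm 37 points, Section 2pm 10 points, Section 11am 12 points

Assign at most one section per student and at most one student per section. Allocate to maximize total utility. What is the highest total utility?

Optimal: Petrov→Section 2pm (63 points), Lindqvist→Section 10am (67 points), Novak→Section 9am (91 points), Bakr→Section 4pm (83 points), Ghosh→Section 1pm (85 points), Watson→Section 3pm (80 points) — total 63+67+91+83+85+80 = 469 points.
Column-greedy (each section in turn goes to its best remaining student) gives 443 points, worse by 26.
Next-best assignment: Petrov→Section 1pm, Lindqvist→Section 10am, Novak→Section 9am, Bakr→Section 4pm, Ghosh→Section 2pm, Watson→Section 3pm = 460 points.
No other one-to-one assignment exceeds 469 points.

Max total: 469 points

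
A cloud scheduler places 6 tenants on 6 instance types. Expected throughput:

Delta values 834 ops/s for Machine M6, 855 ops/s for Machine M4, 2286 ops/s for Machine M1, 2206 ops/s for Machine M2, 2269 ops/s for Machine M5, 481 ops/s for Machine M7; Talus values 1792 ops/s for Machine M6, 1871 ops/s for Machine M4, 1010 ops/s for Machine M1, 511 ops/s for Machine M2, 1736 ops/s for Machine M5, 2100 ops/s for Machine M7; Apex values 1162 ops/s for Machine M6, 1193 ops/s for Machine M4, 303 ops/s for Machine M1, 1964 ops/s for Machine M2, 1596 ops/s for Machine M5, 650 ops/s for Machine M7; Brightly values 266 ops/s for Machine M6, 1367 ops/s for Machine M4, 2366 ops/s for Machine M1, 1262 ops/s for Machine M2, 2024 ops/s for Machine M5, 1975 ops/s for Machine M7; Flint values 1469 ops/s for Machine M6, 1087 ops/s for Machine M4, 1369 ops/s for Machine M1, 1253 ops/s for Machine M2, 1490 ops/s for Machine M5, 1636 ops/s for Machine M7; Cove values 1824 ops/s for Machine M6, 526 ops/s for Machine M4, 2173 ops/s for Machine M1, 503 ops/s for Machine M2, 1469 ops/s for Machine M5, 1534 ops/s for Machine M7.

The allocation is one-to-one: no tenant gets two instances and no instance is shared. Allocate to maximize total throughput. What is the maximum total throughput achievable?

Treat this as an assignment problem: match each tenant to one instance.
Optimal: Delta→Machine M5 (2269 ops/s), Talus→Machine M4 (1871 ops/s), Apex→Machine M2 (1964 ops/s), Brightly→Machine M1 (2366 ops/s), Flint→Machine M7 (1636 ops/s), Cove→Machine M6 (1824 ops/s) — total 2269+1871+1964+2366+1636+1824 = 11930 ops/s.
Column-greedy (each instance in turn goes to its best remaining tenant) gives 11499 ops/s, worse by 431.
Next-best assignment: Delta→Machine M5, Talus→Machine M4, Apex→Machine M2, Brightly→Machine M7, Flint→Machine M6, Cove→Machine M1 = 11721 ops/s.
Every other assignment is strictly worse.

Max total: 11930 ops/s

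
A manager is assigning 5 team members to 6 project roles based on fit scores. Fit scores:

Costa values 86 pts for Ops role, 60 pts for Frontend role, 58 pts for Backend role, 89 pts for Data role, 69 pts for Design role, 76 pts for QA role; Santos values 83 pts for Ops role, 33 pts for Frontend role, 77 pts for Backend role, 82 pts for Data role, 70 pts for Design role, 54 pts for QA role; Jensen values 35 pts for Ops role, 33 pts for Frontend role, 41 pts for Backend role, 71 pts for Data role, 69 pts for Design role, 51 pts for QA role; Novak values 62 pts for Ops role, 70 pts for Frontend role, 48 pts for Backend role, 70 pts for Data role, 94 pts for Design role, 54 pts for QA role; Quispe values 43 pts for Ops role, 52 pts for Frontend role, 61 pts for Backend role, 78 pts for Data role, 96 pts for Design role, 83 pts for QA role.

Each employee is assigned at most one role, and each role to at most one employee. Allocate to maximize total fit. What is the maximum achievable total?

This is the linear assignment problem.
Optimal: Costa→Ops role (86 pts), Santos→Backend role (77 pts), Jensen→Data role (71 pts), Novak→Design role (94 pts), Quispe→QA role (83 pts) — total 86+77+71+94+83 = 411 pts.
Column-greedy (each role in turn goes to its best remaining employee) gives 380 pts, worse by 31.
No other one-to-one assignment exceeds 411 pts.

Max total: 411 pts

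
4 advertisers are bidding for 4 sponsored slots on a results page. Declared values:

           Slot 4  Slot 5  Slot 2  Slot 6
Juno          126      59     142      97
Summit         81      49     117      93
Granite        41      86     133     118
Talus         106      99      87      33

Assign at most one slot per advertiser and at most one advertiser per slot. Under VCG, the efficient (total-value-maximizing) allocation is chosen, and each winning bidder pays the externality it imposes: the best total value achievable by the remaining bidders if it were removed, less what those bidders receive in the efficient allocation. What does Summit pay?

Summit pays $23.

Efficient allocation: Juno→Slot 4 ($126), Summit→Slot 2 ($117), Granite→Slot 6 ($118), Talus→Slot 5 ($99); total welfare W = $460.
Summit receives Slot 2 at value $117, so the others get W − 117 = $343.
Without Summit: best allocation of the remaining 3 bidders over all 4 slots is Juno→Slot 2 ($142), Granite→Slot 6 ($118), Talus→Slot 4 ($106), total $366.
VCG payment = (others' best without Summit) − (others' welfare with Summit) = 366 − 343 = $23.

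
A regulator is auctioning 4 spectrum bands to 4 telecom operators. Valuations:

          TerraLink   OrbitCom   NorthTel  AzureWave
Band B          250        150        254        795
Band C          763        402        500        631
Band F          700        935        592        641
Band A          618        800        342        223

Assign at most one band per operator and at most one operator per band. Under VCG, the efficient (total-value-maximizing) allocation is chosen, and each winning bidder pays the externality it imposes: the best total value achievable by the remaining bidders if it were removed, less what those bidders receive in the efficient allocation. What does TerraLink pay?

TerraLink pays $43M.

Efficient allocation: TerraLink→Band C ($763M), OrbitCom→Band A ($800M), NorthTel→Band F ($592M), AzureWave→Band B ($795M); total welfare W = $2950M.
TerraLink receives Band C at value $763M, so the others get W − 763 = $2187M.
Without TerraLink: best allocation of the remaining 3 bidders over all 4 bands is OrbitCom→Band F ($935M), NorthTel→Band C ($500M), AzureWave→Band B ($795M), total $2230M.
VCG payment = (others' best without TerraLink) − (others' welfare with TerraLink) = 2230 − 2187 = $43M.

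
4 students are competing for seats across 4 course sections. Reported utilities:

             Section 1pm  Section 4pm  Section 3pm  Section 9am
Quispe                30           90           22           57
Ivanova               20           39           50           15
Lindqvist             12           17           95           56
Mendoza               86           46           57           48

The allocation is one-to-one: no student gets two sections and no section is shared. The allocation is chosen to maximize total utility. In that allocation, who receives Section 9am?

Optimal: Quispe→Section 4pm (90 points), Ivanova→Section 9am (15 points), Lindqvist→Section 3pm (95 points), Mendoza→Section 1pm (86 points) — total 90+15+95+86 = 286 points.
Next-best assignment: Quispe→Section 4pm, Ivanova→Section 3pm, Lindqvist→Section 9am, Mendoza→Section 1pm = 282 points.
Every other assignment is strictly worse.
Ivanova's own top section is Section 3pm (50 points), but forcing Ivanova→Section 3pm and reassigning the rest optimally gives only 282 points — worse by 4.

Ivanova receives Section 9am.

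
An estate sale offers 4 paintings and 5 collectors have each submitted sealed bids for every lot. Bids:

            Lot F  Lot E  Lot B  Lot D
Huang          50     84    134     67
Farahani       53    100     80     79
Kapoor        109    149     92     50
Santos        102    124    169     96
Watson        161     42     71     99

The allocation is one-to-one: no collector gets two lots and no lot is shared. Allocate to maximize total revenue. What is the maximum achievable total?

Treat this as an assignment problem: match each collector to one lot.
Optimal: Watson→Lot F ($161), Kapoor→Lot E ($149), Santos→Lot B ($169), Farahani→Lot D ($79) — total 161+149+169+79 = $558.
Row-greedy (each collector in turn takes its best remaining lot) gives $439, worse by 119.
Swapping Farahani↔Watson (Farahani→Lot F $53, Watson→Lot D $99) loses 88.

Maximum total: $558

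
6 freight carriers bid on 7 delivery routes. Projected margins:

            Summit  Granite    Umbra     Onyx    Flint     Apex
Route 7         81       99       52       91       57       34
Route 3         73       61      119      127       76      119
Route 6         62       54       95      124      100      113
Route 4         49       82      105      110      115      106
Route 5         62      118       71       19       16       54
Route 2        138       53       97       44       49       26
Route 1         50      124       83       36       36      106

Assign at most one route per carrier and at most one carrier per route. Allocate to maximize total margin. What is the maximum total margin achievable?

Maximum total: $720k

Optimal: Summit→Route 2 ($138k), Granite→Route 5 ($118k), Umbra→Route 3 ($119k), Onyx→Route 6 ($124k), Flint→Route 4 ($115k), Apex→Route 1 ($106k) — total 138+118+119+124+115+106 = $720k.
Max-entry greedy (repeatedly take the single best remaining cell) gives $688k, worse by 32.
Next-best assignment: Summit→Route 2, Granite→Route 7, Umbra→Route 3, Onyx→Route 6, Flint→Route 4, Apex→Route 1 = $701k.
Swapping Apex↔Granite (Apex→Route 5 $54k, Granite→Route 1 $124k) loses 46.
Every other assignment is strictly worse.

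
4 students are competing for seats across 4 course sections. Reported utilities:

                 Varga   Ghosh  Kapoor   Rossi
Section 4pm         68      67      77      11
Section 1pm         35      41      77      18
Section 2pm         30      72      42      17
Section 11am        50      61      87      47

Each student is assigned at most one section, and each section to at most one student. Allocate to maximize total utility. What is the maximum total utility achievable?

Max total: 264 points

Optimal: Varga→Section 4pm (68 points), Ghosh→Section 2pm (72 points), Kapoor→Section 1pm (77 points), Rossi→Section 11am (47 points) — total 68+72+77+47 = 264 points.
Row-greedy (each student in turn takes its best remaining section) gives 245 points, worse by 19.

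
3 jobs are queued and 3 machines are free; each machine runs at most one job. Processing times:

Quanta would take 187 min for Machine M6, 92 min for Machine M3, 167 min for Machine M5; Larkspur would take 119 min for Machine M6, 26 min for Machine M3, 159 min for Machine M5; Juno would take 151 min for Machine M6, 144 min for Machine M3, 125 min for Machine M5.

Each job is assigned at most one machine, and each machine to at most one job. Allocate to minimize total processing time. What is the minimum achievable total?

This is a one-to-one assignment (minimum-cost bipartite matching).
Optimal: Quanta→Machine M3 (92 min), Larkspur→Machine M6 (119 min), Juno→Machine M5 (125 min) — total 92+119+125 = 336 min.
Min-entry greedy (repeatedly take the single cheapest remaining cell) gives 338 min, worse by 2.

Min total: 336 min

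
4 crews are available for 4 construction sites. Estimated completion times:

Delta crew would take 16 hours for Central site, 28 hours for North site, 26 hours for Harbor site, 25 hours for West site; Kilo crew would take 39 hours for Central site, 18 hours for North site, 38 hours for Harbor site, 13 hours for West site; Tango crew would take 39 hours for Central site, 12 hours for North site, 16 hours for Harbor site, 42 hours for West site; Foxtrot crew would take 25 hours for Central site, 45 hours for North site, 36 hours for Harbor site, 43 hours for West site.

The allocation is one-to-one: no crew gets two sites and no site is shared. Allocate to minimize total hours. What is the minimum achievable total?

Min total: 76 hours

Treat this as an assignment problem: match each crew to one site.
Optimal: Delta crew→Harbor site (26 hours), Kilo crew→West site (13 hours), Tango crew→North site (12 hours), Foxtrot crew→Central site (25 hours) — total 26+13+12+25 = 76 hours.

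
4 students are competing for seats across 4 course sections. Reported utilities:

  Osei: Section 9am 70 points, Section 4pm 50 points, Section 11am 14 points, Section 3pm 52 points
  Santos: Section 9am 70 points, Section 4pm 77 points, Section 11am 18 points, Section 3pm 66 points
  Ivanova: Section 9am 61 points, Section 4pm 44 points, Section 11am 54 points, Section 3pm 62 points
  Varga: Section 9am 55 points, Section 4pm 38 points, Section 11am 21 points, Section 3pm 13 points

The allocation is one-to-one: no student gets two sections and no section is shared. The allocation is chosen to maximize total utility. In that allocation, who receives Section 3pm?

Osei receives Section 3pm.

Optimal: Osei→Section 3pm (52 points), Santos→Section 4pm (77 points), Ivanova→Section 11am (54 points), Varga→Section 9am (55 points) — total 52+77+54+55 = 238 points.
Max-entry greedy (repeatedly take the single best remaining cell) gives 230 points, worse by 8.
Next-best assignment: Osei→Section 9am, Santos→Section 4pm, Ivanova→Section 3pm, Varga→Section 11am = 230 points.
Osei's own top section is Section 9am (70 points), but forcing Osei→Section 9am and reassigning the rest optimally gives only 230 points — worse by 8.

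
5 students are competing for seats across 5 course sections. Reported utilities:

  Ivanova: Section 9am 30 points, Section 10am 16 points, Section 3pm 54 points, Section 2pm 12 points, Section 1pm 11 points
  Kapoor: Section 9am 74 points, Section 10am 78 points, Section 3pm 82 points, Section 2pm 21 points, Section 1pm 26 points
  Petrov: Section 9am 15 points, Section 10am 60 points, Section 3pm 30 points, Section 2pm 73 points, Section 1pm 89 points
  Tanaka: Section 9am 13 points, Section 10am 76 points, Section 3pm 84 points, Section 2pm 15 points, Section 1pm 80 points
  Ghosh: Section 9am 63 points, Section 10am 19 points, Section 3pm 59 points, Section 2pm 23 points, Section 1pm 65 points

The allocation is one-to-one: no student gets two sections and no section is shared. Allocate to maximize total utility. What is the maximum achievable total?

Max total: 348 points

Optimal: Ivanova→Section 3pm (54 points), Kapoor→Section 10am (78 points), Petrov→Section 2pm (73 points), Tanaka→Section 1pm (80 points), Ghosh→Section 9am (63 points) — total 54+78+73+80+63 = 348 points.
Row-greedy (each student in turn takes its best remaining section) gives 299 points, worse by 49.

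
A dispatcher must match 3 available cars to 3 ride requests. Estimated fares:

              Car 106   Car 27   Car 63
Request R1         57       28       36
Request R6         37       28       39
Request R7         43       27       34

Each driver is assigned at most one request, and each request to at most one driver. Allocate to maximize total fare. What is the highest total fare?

Optimal: Car 106→Request R1 ($57), Car 27→Request R7 ($27), Car 63→Request R6 ($39) — total 57+27+39 = $123.
Row-greedy (each driver in turn takes its best remaining request) gives $119, worse by 4.
Next-best assignment: Car 106→Request R1, Car 27→Request R6, Car 63→Request R7 = $119.
Swapping Car 63↔Car 27 (Car 63→Request R7 $34, Car 27→Request R6 $28) loses 4.

Max total: $123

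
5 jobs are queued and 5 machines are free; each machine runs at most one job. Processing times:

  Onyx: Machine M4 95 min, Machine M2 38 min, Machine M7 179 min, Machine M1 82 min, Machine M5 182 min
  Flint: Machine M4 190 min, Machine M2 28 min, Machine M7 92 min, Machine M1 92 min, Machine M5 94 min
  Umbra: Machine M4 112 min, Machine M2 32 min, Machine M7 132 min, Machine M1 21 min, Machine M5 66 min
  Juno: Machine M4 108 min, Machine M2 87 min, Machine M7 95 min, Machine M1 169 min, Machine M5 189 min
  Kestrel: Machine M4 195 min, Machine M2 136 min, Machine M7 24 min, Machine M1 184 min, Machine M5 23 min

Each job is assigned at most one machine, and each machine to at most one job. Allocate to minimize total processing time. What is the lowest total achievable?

Minimum total: 262 min

Optimal: Onyx→Machine M4 (95 min), Flint→Machine M2 (28 min), Umbra→Machine M1 (21 min), Juno→Machine M7 (95 min), Kestrel→Machine M5 (23 min) — total 95+28+21+95+23 = 262 min.
Column-greedy (each machine in turn goes to its cheapest remaining job) gives 357 min, worse by 95.
Next-best assignment: Onyx→Machine M2, Flint→Machine M7, Umbra→Machine M1, Juno→Machine M4, Kestrel→Machine M5 = 282 min.
Swapping Onyx↔Umbra (Onyx→Machine M1 82 min, Umbra→Machine M4 112 min) adds 78.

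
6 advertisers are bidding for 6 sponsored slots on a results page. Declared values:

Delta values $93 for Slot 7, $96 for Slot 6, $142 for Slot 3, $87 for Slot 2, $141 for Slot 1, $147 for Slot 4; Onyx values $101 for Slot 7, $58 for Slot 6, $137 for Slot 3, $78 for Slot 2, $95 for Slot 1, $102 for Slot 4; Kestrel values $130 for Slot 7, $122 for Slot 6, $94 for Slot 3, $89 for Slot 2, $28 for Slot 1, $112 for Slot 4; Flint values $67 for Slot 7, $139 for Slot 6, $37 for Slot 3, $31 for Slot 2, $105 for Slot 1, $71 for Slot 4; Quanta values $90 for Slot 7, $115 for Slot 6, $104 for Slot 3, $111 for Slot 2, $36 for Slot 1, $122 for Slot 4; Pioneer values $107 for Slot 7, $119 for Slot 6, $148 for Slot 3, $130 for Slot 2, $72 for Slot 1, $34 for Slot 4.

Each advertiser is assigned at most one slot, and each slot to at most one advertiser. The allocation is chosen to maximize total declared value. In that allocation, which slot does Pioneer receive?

Pioneer receives Slot 2.

Treat this as an assignment problem: match each advertiser to one slot.
Optimal: Delta→Slot 1 ($141), Onyx→Slot 3 ($137), Kestrel→Slot 7 ($130), Flint→Slot 6 ($139), Quanta→Slot 4 ($122), Pioneer→Slot 2 ($130) — total 141+137+130+139+122+130 = $799.
Column-greedy (each slot in turn goes to its best remaining advertiser) gives $771, worse by 28.
Next-best assignment: Delta→Slot 1, Onyx→Slot 4, Kestrel→Slot 7, Flint→Slot 6, Quanta→Slot 2, Pioneer→Slot 3 = $771.
Every other assignment is strictly worse.
Pioneer's own top slot is Slot 3 ($148), but forcing Pioneer→Slot 3 and reassigning the rest optimally gives only $771 — worse by 28.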